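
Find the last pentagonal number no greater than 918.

Solve n(3n−1)/2 ≤ 918 for integer n.
n = 24 gives 852 ≤ 918, while n = 25 gives 925 > 918; so the answer is 852.

852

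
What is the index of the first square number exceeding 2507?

Solve n² > 2507 for integer n.
The largest n with value ≤ 2507 is 50 (since 2500 ≤ 2507 < 2601), so the first above is n = 51, value 2601.

51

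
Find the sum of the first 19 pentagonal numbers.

Σ i(3i−1)/2 = (3Σi² − Σi) / 2 over i = 1..19.
Σi = 190 and Σi² = 2470.
(3·2470 − 1·190) / 2 = 7220/2 = 3610.

3610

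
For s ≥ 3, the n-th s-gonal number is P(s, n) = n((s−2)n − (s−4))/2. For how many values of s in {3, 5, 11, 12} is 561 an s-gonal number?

s = 3: P(3, 33) = 561. ✓
s = 5: P(5, 19) = 532 and P(5, 20) = 590; 561 is not s-gonal.
s = 11: P(11, 11) = 506 and P(11, 12) = 606; 561 is not s-gonal.
s = 12: P(12, 11) = 561. ✓
Hits: s ∈ {3, 12} → 2.

2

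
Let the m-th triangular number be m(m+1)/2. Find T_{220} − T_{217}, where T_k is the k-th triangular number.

657

220·221/2 = 24310 and 217·218/2 = 23653.
Difference: 24310 − 23653 = 657.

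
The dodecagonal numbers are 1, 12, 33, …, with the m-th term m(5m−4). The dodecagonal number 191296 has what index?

Set n(5n−4) = 191296, giving 5n² − 4n − 191296 = 0.
The discriminant is 16 + 20·191296 = 3825936, and √3825936 = 1956.
So n = (4 + 1956) / 10 = 1960/10 = 196.

196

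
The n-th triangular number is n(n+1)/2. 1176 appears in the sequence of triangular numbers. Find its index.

Set n(n+1)/2 = 1176, giving n² + n − 2352 = 0.
The discriminant is 1 + 8·1176 = 9409, and √9409 = 97.
So n = (-1 + 97) / 2 = 96/2 = 48.

48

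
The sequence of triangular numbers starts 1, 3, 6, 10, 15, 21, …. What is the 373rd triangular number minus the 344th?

10411

373·374/2 = 69751 and 344·345/2 = 59340.
Difference: 69751 − 59340 = 10411.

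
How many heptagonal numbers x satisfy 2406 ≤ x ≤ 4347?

11

The n-th heptagonal number is n(5n−3)/2.
Smallest index with value ≥ 2406: n = 32 (giving 2512).
Largest index with value ≤ 4347: n = 42 (giving 4347).
Indices 32 through 42: 11 terms.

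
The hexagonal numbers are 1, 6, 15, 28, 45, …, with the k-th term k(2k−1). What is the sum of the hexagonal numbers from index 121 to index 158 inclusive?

Σ i(2i−1) = 2Σi² − Σi over i = 121..158.
Σi = 12561 − 7260 = 5301 and Σi² = 1327279 − 583220 = 744059.
2·744059 − 1·5301 = 1482817.

1482817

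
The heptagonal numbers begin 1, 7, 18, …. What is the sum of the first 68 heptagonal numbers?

264316

Σ i(5i−3)/2 = (5Σi² − 3Σi) / 2 over i = 1..68.
Σi = 2346 and Σi² = 107134.
(5·107134 − 3·2346) / 2 = 528632/2 = 264316.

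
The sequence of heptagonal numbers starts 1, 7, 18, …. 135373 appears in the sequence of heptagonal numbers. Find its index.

Set n(5n−3)/2 = 135373, giving 5n² − 3n − 270746 = 0.
The discriminant is 9 + 40·135373 = 5414929, and √5414929 = 2327.
So n = (3 + 2327) / 10 = 2330/10 = 233.
Check: 233·(5·233 − 3)/2 = 135373. ✓

233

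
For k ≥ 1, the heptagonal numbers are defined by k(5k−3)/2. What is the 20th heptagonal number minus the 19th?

Consecutive heptagonal numbers differ by 5n − 4: here 5·20 − 4 = 96.

96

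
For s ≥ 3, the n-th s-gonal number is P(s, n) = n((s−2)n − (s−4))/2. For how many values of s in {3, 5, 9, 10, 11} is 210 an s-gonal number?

2

s = 3: P(3, 20) = 210. ✓
s = 5: P(5, 12) = 210. ✓
s = 9: P(9, 8) = 204 and P(9, 9) = 261; 210 is not s-gonal.
s = 10: P(10, 7) = 175 and P(10, 8) = 232; 210 is not s-gonal.
s = 11: P(11, 7) = 196 and P(11, 8) = 260; 210 is not s-gonal.
Hits: s ∈ {3, 5} → 2.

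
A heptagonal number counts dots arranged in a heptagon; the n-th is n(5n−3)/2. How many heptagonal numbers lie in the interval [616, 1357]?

8

The n-th heptagonal number is n(5n−3)/2.
Smallest index with value ≥ 616: n = 16 (giving 616).
Largest index with value ≤ 1357: n = 23 (giving 1288).
Indices 16 through 23: 8 terms.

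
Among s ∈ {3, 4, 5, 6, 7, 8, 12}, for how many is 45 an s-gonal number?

s = 3: P(3, 9) = 45. ✓
s = 4: P(4, 6) = 36 and P(4, 7) = 49; 45 is not s-gonal.
s = 5: P(5, 5) = 35 and P(5, 6) = 51; 45 is not s-gonal.
s = 6: P(6, 5) = 45. ✓
s = 7: P(7, 4) = 34 and P(7, 5) = 55; 45 is not s-gonal.
s = 8: P(8, 4) = 40 and P(8, 5) = 65; 45 is not s-gonal.
s = 12: P(12, 3) = 33 and P(12, 4) = 64; 45 is not s-gonal.
Hits: s ∈ {3, 6} → 2.

2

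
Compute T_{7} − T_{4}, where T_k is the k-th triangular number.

7·8/2 = 28 and 4·5/2 = 10.
Difference: 28 − 10 = 18.

18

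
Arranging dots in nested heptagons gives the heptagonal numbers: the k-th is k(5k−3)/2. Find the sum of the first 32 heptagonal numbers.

27808

Σ i(5i−3)/2 = (5Σi² − 3Σi) / 2 over i = 1..32.
Σi = 528 and Σi² = 11440.
(5·11440 − 3·528) / 2 = 55616/2 = 27808.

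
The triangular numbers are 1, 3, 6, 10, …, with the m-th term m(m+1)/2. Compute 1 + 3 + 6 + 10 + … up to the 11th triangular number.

Σ i(i+1)/2 = (Σi² + Σi) / 2 over i = 1..11.
Σi = 66 and Σi² = 506.
(1·506 + 1·66) / 2 = 572/2 = 286.

286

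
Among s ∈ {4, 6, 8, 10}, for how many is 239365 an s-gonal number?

1

s = 4: P(4, 489) = 239121 and P(4, 490) = 240100; 239365 is not s-gonal.
s = 6: P(6, 346) = 239086 and P(6, 347) = 240471; 239365 is not s-gonal.
s = 8: P(8, 282) = 238008 and P(8, 283) = 239701; 239365 is not s-gonal.
s = 10: P(10, 245) = 239365. ✓
Hits: s ∈ {10} → 1.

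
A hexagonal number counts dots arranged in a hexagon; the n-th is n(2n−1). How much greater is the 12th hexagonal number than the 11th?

45

Consecutive hexagonal numbers differ by 4n − 3: here 4·12 − 3 = 45.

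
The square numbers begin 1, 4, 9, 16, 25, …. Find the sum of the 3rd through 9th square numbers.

280

Σ_{i=3}^{9} i² = 285 − 5 = 280.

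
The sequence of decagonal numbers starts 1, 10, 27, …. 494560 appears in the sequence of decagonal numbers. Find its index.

Set n(4n−3) = 494560, giving 4n² − 3n − 494560 = 0.
The discriminant is 9 + 16·494560 = 7912969, and √7912969 = 2813.
So n = (3 + 2813) / 8 = 2816/8 = 352.
Check: 352·(4·352 − 3) = 494560. ✓

352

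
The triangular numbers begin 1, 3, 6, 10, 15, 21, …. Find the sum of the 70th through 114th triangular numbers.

196305

Σ i(i+1)/2 = (Σi² + Σi) / 2 over i = 70..114.
Σi = 6555 − 2415 = 4140 and Σi² = 500365 − 111895 = 388470.
(1·388470 + 1·4140) / 2 = 392610/2 = 196305.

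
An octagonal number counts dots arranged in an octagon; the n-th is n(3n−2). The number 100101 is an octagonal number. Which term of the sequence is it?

Set n(3n−2) = 100101, giving 3n² − 2n − 100101 = 0.
The discriminant is 4 + 12·100101 = 1201216, and √1201216 = 1096.
So n = (2 + 1096) / 6 = 1098/6 = 183.

183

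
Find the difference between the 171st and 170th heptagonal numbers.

Consecutive heptagonal numbers differ by 5n − 4: here 5·171 − 4 = 851.

851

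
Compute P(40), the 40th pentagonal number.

40·(3·40 − 1)/2 = 40·119/2 = 2380.

2380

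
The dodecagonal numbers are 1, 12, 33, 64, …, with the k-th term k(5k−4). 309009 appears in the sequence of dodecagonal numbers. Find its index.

Set n(5n−4) = 309009, giving 5n² − 4n − 309009 = 0.
So n = (4 + 2486) / 10 = 2490/10 = 249.

249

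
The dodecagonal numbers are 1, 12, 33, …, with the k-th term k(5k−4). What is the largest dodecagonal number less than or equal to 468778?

466956

Solve n(5n−4) ≤ 468778 for integer n.
n = 306 gives 466956 ≤ 468778, while n = 307 gives 470017 > 468778; so the answer is 466956.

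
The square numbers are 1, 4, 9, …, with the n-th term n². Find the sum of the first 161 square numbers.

1404081

Σ_{i=1}^{161} i² = 161·162·323/6 = 1404081.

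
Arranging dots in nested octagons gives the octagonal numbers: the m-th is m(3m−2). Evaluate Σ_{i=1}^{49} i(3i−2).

118825

Σ i(3i−2) = 3Σi² − 2Σi over i = 1..49.
Σi = 1225 and Σi² = 40425.
3·40425 − 2·1225 = 118825.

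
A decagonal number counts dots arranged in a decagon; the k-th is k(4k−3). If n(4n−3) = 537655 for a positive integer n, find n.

367

Set n(4n−3) = 537655, giving 4n² − 3n − 537655 = 0.
So n = (3 + 2933) / 8 = 2936/8 = 367.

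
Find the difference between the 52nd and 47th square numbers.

495

52² = 2704 and 47² = 2209.
Difference: 2704 − 2209 = 495.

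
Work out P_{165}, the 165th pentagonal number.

40755

165·(3·165 − 1)/2 = 165·494/2 = 165·247 = 40755.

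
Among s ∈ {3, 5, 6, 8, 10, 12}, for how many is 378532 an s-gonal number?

s = 3: P(3, 869) = 378015 and P(3, 870) = 378885; 378532 is not s-gonal.
s = 5: P(5, 502) = 377755 and P(5, 503) = 379262; 378532 is not s-gonal.
s = 6: P(6, 435) = 378015 and P(6, 436) = 379756; 378532 is not s-gonal.
s = 8: P(8, 355) = 377365 and P(8, 356) = 379496; 378532 is not s-gonal.
s = 10: P(10, 308) = 378532. ✓
s = 12: P(12, 275) = 377025 and P(12, 276) = 379776; 378532 is not s-gonal.
Hits: s ∈ {10} → 1.

1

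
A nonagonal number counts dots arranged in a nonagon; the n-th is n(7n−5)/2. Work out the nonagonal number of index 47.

7614

The 47th nonagonal number is n(7n−5)/2 with n = 47.
47·(7·47 − 5)/2 = 47·324/2 = 47·162 = 7614.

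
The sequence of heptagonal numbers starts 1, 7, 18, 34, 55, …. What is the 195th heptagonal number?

94770

195·(5·195 − 3)/2 = 195·972/2 = 195·486 = 94770.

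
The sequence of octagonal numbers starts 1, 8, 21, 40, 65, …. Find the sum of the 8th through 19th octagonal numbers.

6666

Σ i(3i−2) = 3Σi² − 2Σi over i = 8..19.
Σi = 190 − 28 = 162 and Σi² = 2470 − 140 = 2330.
3·2330 − 2·162 = 6666.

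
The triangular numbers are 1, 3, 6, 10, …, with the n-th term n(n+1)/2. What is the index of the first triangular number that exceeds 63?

Solve n(n+1)/2 > 63 for integer n.
The largest n with value ≤ 63 is 10 (since 55 ≤ 63 < 66), so the first above is n = 11, value 66.

11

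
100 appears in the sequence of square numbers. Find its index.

We need n² = 100, so n = √100 = 10.

10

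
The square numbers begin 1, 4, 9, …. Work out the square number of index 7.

The 7th square number is n² with n = 7.
7² = 49.

49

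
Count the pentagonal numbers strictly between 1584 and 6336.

33

The n-th pentagonal number is n(3n−1)/2.
Smallest index with value > 1584: n = 33 (giving 1617).
Largest index with value < 6336: n = 65 (giving 6305).
Indices 33 through 65: 33 terms.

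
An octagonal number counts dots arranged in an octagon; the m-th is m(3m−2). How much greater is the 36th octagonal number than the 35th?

211

Consecutive octagonal numbers differ by 6n − 5: here 6·36 − 5 = 211.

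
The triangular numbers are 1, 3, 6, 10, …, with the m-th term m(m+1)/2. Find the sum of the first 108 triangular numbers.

Σ i(i+1)/2 = (Σi² + Σi) / 2 over i = 1..108.
Σi = 5886 and Σi² = 425754.
(1·425754 + 1·5886) / 2 = 431640/2 = 215820.

215820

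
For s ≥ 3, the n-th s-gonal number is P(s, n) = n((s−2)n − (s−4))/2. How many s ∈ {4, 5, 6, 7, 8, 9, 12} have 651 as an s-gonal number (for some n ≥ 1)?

s = 4: P(4, 25) = 625 and P(4, 26) = 676; 651 is not s-gonal.
s = 5: P(5, 21) = 651. ✓
s = 6: P(6, 18) = 630 and P(6, 19) = 703; 651 is not s-gonal.
s = 7: P(7, 16) = 616 and P(7, 17) = 697; 651 is not s-gonal.
s = 8: P(8, 15) = 645 and P(8, 16) = 736; 651 is not s-gonal.
s = 9: P(9, 14) = 651. ✓
s = 12: P(12, 11) = 561 and P(12, 12) = 672; 651 is not s-gonal.
Hits: s ∈ {5, 9} → 2.

2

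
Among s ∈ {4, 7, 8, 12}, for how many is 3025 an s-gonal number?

s = 4: P(4, 55) = 3025. ✓
s = 7: P(7, 35) = 3010 and P(7, 36) = 3186; 3025 is not s-gonal.
s = 8: P(8, 32) = 3008 and P(8, 33) = 3201; 3025 is not s-gonal.
s = 12: P(12, 25) = 3025. ✓
Hits: s ∈ {4, 12} → 2.

2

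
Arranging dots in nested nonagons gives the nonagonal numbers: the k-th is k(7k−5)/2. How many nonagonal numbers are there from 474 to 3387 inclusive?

20

The n-th nonagonal number is n(7n−5)/2.
Smallest index with value ≥ 474: n = 12 (giving 474).
Largest index with value ≤ 3387: n = 31 (giving 3286).
Indices 12 through 31: 20 terms.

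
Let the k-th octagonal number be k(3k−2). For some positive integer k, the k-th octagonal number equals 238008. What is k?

282

Set n(3n−2) = 238008, giving 3n² − 2n − 238008 = 0.
The discriminant is 4 + 12·238008 = 2856100, and √2856100 = 1690.
So n = (2 + 1690) / 6 = 1692/6 = 282.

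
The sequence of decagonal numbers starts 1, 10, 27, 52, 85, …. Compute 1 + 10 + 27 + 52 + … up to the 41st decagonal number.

92701

Σ i(4i−3) = 4Σi² − 3Σi over i = 1..41.
Σi = 861 and Σi² = 23821.
4·23821 − 3·861 = 92701.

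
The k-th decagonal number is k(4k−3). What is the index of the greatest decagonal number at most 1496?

19

Solve n(4n−3) ≤ 1496 for integer n.
n = 19 gives 1387 ≤ 1496, while n = 20 gives 1540 > 1496; so the answer is index 19.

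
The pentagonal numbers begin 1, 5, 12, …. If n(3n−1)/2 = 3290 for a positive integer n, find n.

Set n(3n−1)/2 = 3290, giving 3n² − n − 6580 = 0.
So n = (1 + 281) / 6 = 282/6 = 47.

47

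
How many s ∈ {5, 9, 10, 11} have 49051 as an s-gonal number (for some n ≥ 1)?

1

s = 5: P(5, 181) = 49051. ✓
s = 9: P(9, 118) = 48439 and P(9, 119) = 49266; 49051 is not s-gonal.
s = 10: P(10, 111) = 48951 and P(10, 112) = 49840; 49051 is not s-gonal.
s = 11: P(11, 104) = 48308 and P(11, 105) = 49245; 49051 is not s-gonal.
Hits: s ∈ {5} → 1.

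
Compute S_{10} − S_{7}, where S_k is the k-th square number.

51

10² = 100 and 7² = 49.
Difference: 100 − 49 = 51.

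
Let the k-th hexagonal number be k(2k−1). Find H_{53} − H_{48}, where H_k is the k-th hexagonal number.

1005

53·(2·53 − 1) = 5565 and 48·(2·48 − 1) = 4560.
Difference: 5565 − 4560 = 1005.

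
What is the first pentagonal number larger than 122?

145

Solve n(3n−1)/2 > 122 for integer n.
The largest n with value ≤ 122 is 9 (since 117 ≤ 122 < 145), so the first above is n = 10, value 145.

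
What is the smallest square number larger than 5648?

Solve n² > 5648 for integer n.
The largest n with value ≤ 5648 is 75 (since 5625 ≤ 5648 < 5776), so the first above is n = 76, value 5776.

5776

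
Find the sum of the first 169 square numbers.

1623245

Σ_{i=1}^{169} i² = 169·170·339/6 = 1623245.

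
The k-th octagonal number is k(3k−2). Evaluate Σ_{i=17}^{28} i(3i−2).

Σ i(3i−2) = 3Σi² − 2Σi over i = 17..28.
Σi = 406 − 136 = 270 and Σi² = 7714 − 1496 = 6218.
3·6218 − 2·270 = 18114.

18114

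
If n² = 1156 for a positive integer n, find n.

We need n² = 1156, so n = √1156 = 34.
Check: 34² = 1156. ✓

34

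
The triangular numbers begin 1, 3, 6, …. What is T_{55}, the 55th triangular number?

1540

The 55th triangular number is n(n+1)/2 with n = 55.
55·56/2 = 3080/2 = 1540.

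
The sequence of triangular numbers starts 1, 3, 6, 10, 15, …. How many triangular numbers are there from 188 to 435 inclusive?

The n-th triangular number is n(n+1)/2.
Smallest index with value ≥ 188: n = 19 (giving 190).
Largest index with value ≤ 435: n = 29 (giving 435).
Indices 19 through 29: 11 terms.

11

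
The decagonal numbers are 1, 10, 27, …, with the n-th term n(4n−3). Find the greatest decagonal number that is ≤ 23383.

Solve n(4n−3) ≤ 23383 for integer n.
n = 76 gives 22876 ≤ 23383, while n = 77 gives 23485 > 23383; so the answer is 22876.

22876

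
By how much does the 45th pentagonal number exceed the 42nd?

390

45·(3·45 − 1)/2 = 3015 and 42·(3·42 − 1)/2 = 2625.
Difference: 3015 − 2625 = 390.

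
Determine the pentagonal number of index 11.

The 11th pentagonal number is n(3n−1)/2 with n = 11.
11·(3·11 − 1)/2 = 11·32/2 = 11·16 = 176.

176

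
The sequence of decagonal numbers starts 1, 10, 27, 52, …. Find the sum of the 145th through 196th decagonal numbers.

Σ i(4i−3) = 4Σi² − 3Σi over i = 145..196.
Σi = 19306 − 10440 = 8866 and Σi² = 2529086 − 1005720 = 1523366.
4·1523366 − 3·8866 = 6066866.

6066866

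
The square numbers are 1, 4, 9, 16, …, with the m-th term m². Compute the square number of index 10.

100

The 10th square number is n² with n = 10.
10² = 100.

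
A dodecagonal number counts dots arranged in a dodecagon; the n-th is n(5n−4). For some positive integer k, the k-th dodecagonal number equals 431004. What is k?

Set n(5n−4) = 431004, giving 5n² − 4n − 431004 = 0.
So n = (4 + 2936) / 10 = 2940/10 = 294.

294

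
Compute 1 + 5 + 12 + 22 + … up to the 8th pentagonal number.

Σ i(3i−1)/2 = (3Σi² − Σi) / 2 over i = 1..8.
Σi = 36 and Σi² = 204.
(3·204 − 1·36) / 2 = 576/2 = 288.

288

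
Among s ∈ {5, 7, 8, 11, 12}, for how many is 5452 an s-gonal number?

s = 5: P(5, 60) = 5370 and P(5, 61) = 5551; 5452 is not s-gonal.
s = 7: P(7, 47) = 5452. ✓
s = 8: P(8, 42) = 5208 and P(8, 43) = 5461; 5452 is not s-gonal.
s = 11: P(11, 35) = 5390 and P(11, 36) = 5706; 5452 is not s-gonal.
s = 12: P(12, 33) = 5313 and P(12, 34) = 5644; 5452 is not s-gonal.
Hits: s ∈ {7} → 1.

1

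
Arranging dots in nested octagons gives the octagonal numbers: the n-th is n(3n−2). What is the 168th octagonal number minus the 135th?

168·(3·168 − 2) = 84336 and 135·(3·135 − 2) = 54405.
Difference: 84336 − 54405 = 29931.

29931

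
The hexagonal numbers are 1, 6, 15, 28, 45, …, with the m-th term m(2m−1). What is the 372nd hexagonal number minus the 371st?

Consecutive hexagonal numbers differ by 4n − 3: here 4·372 − 3 = 1485.

1485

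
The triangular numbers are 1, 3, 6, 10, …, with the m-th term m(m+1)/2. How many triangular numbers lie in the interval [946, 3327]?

39

The n-th triangular number is n(n+1)/2.
Smallest index with value ≥ 946: n = 43 (giving 946).
Largest index with value ≤ 3327: n = 81 (giving 3321).
Indices 43 through 81: 39 terms.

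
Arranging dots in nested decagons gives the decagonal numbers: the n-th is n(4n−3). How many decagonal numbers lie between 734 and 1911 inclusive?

The n-th decagonal number is n(4n−3).
Smallest index with value ≥ 734: n = 14 (giving 742).
Largest index with value ≤ 1911: n = 22 (giving 1870).
Indices 14 through 22: 9 terms.

9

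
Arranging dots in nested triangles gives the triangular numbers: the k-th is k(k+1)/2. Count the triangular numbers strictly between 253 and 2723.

51

The n-th triangular number is n(n+1)/2.
Smallest index with value > 253: n = 23 (giving 276).
Largest index with value < 2723: n = 73 (giving 2701).
Indices 23 through 73: 51 terms.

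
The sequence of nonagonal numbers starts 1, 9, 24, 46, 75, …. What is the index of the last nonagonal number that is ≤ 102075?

171

Solve n(7n−5)/2 ≤ 102075 for integer n.
n = 171 gives 101916 ≤ 102075, while n = 172 gives 103114 > 102075; so the answer is index 171.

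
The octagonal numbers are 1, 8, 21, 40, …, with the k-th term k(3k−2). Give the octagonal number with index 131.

51221

The 131st octagonal number is n(3n−2) with n = 131.
131·(3·131 − 2) = 131·391 = 51221.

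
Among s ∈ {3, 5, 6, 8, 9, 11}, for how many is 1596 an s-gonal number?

1

s = 3: P(3, 56) = 1596. ✓
s = 5: P(5, 32) = 1520 and P(5, 33) = 1617; 1596 is not s-gonal.
s = 6: P(6, 28) = 1540 and P(6, 29) = 1653; 1596 is not s-gonal.
s = 8: P(8, 23) = 1541 and P(8, 24) = 1680; 1596 is not s-gonal.
s = 9: P(9, 21) = 1491 and P(9, 22) = 1639; 1596 is not s-gonal.
s = 11: P(11, 19) = 1558 and P(11, 20) = 1730; 1596 is not s-gonal.
Hits: s ∈ {3} → 1.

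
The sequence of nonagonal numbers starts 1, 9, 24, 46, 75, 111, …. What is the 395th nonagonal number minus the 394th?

2759

Consecutive nonagonal numbers differ by 7n − 6: here 7·395 − 6 = 2759.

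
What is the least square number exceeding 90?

Solve n² > 90 for integer n.
The largest n with value ≤ 90 is 9 (since 81 ≤ 90 < 100), so the first above is n = 10, value 100.

100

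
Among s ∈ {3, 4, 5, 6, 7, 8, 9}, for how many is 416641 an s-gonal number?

s = 3: P(3, 912) = 416328 and P(3, 913) = 417241; 416641 is not s-gonal.
s = 4: P(4, 645) = 416025 and P(4, 646) = 417316; 416641 is not s-gonal.
s = 5: P(5, 527) = 416330 and P(5, 528) = 417912; 416641 is not s-gonal.
s = 6: P(6, 456) = 415416 and P(6, 457) = 417241; 416641 is not s-gonal.
s = 7: P(7, 408) = 415548 and P(7, 409) = 417589; 416641 is not s-gonal.
s = 8: P(8, 373) = 416641. ✓
s = 9: P(9, 345) = 415725 and P(9, 346) = 418141; 416641 is not s-gonal.
Hits: s ∈ {8} → 1.

1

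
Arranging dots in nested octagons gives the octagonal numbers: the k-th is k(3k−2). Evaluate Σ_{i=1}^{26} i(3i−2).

Σ i(3i−2) = 3Σi² − 2Σi over i = 1..26.
Σi = 351 and Σi² = 6201.
3·6201 − 2·351 = 17901.

17901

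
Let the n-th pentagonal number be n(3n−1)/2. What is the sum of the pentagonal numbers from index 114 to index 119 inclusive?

Σ i(3i−1)/2 = (3Σi² − Σi) / 2 over i = 114..119.
Σi = 7140 − 6441 = 699 and Σi² = 568820 − 487369 = 81451.
(3·81451 − 1·699) / 2 = 243654/2 = 121827.

121827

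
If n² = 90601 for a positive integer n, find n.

301

We need n² = 90601, so n = √90601 = 301.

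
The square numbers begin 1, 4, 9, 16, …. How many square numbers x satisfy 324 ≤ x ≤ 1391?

The n-th square number is n².
Smallest index with value ≥ 324: n = 18 (giving 324).
Largest index with value ≤ 1391: n = 37 (giving 1369).
Indices 18 through 37: 20 terms.

20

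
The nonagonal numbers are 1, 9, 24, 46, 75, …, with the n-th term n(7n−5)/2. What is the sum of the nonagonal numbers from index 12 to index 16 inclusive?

Σ i(7i−5)/2 = (7Σi² − 5Σi) / 2 over i = 12..16.
Σi = 136 − 66 = 70 and Σi² = 1496 − 506 = 990.
(7·990 − 5·70) / 2 = 6580/2 = 3290.

3290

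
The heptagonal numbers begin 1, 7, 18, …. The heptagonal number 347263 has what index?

Set n(5n−3)/2 = 347263, giving 5n² − 3n − 694526 = 0.
So n = (3 + 3727) / 10 = 3730/10 = 373.

373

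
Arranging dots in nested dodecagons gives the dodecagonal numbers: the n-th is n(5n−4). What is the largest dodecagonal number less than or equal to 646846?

Solve n(5n−4) ≤ 646846 for integer n.
n = 360 gives 646560 ≤ 646846, while n = 361 gives 650161 > 646846; so the answer is 646560.

646560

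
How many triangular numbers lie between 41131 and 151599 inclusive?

The n-th triangular number is n(n+1)/2.
Smallest index with value ≥ 41131: n = 287 (giving 41328).
Largest index with value ≤ 151599: n = 550 (giving 151525).
Indices 287 through 550: 264 terms.

264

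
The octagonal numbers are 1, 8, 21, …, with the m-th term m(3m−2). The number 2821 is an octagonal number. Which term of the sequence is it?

Set n(3n−2) = 2821, giving 3n² − 2n − 2821 = 0.
The discriminant is 4 + 12·2821 = 33856, and √33856 = 184.
So n = (2 + 184) / 6 = 186/6 = 31.
Check: 31·(3·31 − 2) = 2821. ✓

31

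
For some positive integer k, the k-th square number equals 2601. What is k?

51

We need n² = 2601, so n = √2601 = 51.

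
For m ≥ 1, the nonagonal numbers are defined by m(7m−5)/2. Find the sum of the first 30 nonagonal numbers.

31930

Σ i(7i−5)/2 = (7Σi² − 5Σi) / 2 over i = 1..30.
Σi = 465 and Σi² = 9455.
(7·9455 − 5·465) / 2 = 63860/2 = 31930.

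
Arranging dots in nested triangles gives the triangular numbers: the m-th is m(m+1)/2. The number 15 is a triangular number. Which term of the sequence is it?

Set n(n+1)/2 = 15, giving n² + n − 30 = 0.
So n = (-1 + 11) / 2 = 10/2 = 5.
Check: 5·6/2 = 15. ✓

5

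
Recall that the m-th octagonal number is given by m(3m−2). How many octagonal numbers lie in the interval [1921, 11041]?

The n-th octagonal number is n(3n−2).
Smallest index with value ≥ 1921: n = 26 (giving 1976).
Largest index with value ≤ 11041: n = 61 (giving 11041).
Indices 26 through 61: 36 terms.

36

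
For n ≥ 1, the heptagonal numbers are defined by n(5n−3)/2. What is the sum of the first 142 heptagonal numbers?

2396108

Σ i(5i−3)/2 = (5Σi² − 3Σi) / 2 over i = 1..142.
Σi = 10153 and Σi² = 964535.
(5·964535 − 3·10153) / 2 = 4792216/2 = 2396108.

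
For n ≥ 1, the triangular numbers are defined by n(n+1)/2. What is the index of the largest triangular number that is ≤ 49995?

315

Solve n(n+1)/2 ≤ 49995 for integer n.
n = 315 gives 49770 ≤ 49995, while n = 316 gives 50086 > 49995; so the answer is index 315.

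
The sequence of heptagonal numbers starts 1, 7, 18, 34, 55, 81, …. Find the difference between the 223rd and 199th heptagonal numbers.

25284

223·(5·223 − 3)/2 = 123988 and 199·(5·199 − 3)/2 = 98704.
Difference: 123988 − 98704 = 25284.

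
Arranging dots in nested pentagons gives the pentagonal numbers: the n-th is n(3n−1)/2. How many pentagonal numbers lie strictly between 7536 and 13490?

23

The n-th pentagonal number is n(3n−1)/2.
Smallest index with value > 7536: n = 72 (giving 7740).
Largest index with value < 13490: n = 94 (giving 13207).
Indices 72 through 94: 23 terms.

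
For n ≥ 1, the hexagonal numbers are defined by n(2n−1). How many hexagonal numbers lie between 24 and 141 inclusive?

5

The n-th hexagonal number is n(2n−1).
Smallest index with value ≥ 24: n = 4 (giving 28).
Largest index with value ≤ 141: n = 8 (giving 120).
Indices 4 through 8: 5 terms.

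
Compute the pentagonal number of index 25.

The 25th pentagonal number is n(3n−1)/2 with n = 25.
25·(3·25 − 1)/2 = 25·74/2 = 25·37 = 925.

925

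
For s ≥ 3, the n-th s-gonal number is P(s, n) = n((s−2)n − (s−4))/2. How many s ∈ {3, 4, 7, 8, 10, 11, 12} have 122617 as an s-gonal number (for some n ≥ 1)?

1

s = 3: P(3, 494) = 122265 and P(3, 495) = 122760; 122617 is not s-gonal.
s = 4: P(4, 350) = 122500 and P(4, 351) = 123201; 122617 is not s-gonal.
s = 7: P(7, 221) = 121771 and P(7, 222) = 122877; 122617 is not s-gonal.
s = 8: P(8, 202) = 122008 and P(8, 203) = 123221; 122617 is not s-gonal.
s = 10: P(10, 175) = 121975 and P(10, 176) = 123376; 122617 is not s-gonal.
s = 11: P(11, 165) = 121935 and P(11, 166) = 123421; 122617 is not s-gonal.
s = 12: P(12, 157) = 122617. ✓
Hits: s ∈ {12} → 1.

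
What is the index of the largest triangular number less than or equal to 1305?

50

Solve n(n+1)/2 ≤ 1305 for integer n.
n = 50 gives 1275 ≤ 1305, while n = 51 gives 1326 > 1305; so the answer is index 50.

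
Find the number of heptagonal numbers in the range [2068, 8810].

30

The n-th heptagonal number is n(5n−3)/2.
Smallest index with value ≥ 2068: n = 30 (giving 2205).
Largest index with value ≤ 8810: n = 59 (giving 8614).
Indices 30 through 59: 30 terms.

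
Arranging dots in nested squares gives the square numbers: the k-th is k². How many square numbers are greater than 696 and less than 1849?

16

The n-th square number is n².
Smallest index with value > 696: n = 27 (giving 729).
Largest index with value < 1849: n = 42 (giving 1764).
Indices 27 through 42: 16 terms.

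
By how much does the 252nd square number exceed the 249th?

1503

252² = 63504 and 249² = 62001.
Difference: 63504 − 62001 = 1503.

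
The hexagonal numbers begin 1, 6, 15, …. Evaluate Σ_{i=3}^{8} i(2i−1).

Σ i(2i−1) = 2Σi² − Σi over i = 3..8.
Σi = 36 − 3 = 33 and Σi² = 204 − 5 = 199.
2·199 − 1·33 = 365.

365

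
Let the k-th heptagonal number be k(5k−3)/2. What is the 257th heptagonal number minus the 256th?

1281

Consecutive heptagonal numbers differ by 5n − 4: here 5·257 − 4 = 1281.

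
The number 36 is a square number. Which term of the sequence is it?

6

We need n² = 36, so n = √36 = 6.
Check: 6² = 36. ✓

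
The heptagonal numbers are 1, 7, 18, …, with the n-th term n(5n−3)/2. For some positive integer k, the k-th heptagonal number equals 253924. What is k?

319

Set n(5n−3)/2 = 253924, giving 5n² − 3n − 507848 = 0.
So n = (3 + 3187) / 10 = 3190/10 = 319.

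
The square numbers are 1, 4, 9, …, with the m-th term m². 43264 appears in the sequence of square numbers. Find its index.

208

We need n² = 43264, so n = √43264 = 208.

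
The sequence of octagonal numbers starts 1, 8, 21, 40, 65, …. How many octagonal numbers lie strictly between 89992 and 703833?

311

The n-th octagonal number is n(3n−2).
Smallest index with value > 89992: n = 174 (giving 90480).
Largest index with value < 703833: n = 484 (giving 701800).
Indices 174 through 484: 311 terms.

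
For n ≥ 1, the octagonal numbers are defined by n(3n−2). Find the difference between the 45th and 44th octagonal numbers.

265

Consecutive octagonal numbers differ by 6n − 5: here 6·45 − 5 = 265.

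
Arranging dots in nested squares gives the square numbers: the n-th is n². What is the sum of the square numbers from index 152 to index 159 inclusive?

193484

Σ_{i=152}^{159} i² = 1352560 − 1159076 = 193484.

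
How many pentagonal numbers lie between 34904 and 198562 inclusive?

The n-th pentagonal number is n(3n−1)/2.
Smallest index with value ≥ 34904: n = 153 (giving 35037).
Largest index with value ≤ 198562: n = 364 (giving 198562).
Indices 153 through 364: 212 terms.

212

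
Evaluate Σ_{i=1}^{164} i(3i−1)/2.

Σ i(3i−1)/2 = (3Σi² − Σi) / 2 over i = 1..164.
Σi = 13530 and Σi² = 1483790.
(3·1483790 − 1·13530) / 2 = 4437840/2 = 2218920.

2218920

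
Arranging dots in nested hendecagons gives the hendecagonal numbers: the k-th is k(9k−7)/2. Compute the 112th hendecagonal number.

112·(9·112 − 7)/2 = 112·1001/2 = 56056.

56056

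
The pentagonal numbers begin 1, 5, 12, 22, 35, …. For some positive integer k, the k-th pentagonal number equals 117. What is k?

Set n(3n−1)/2 = 117, giving 3n² − n − 234 = 0.
So n = (1 + 53) / 6 = 54/6 = 9.
Check: 9·(3·9 − 1)/2 = 117. ✓

9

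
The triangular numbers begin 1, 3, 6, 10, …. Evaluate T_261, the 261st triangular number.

34191

The 261st triangular number is n(n+1)/2 with n = 261.
261·262/2 = 68382/2 = 34191.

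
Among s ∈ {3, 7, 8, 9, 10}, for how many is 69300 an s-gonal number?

s = 3: P(3, 371) = 69006 and P(3, 372) = 69378; 69300 is not s-gonal.
s = 7: P(7, 166) = 68641 and P(7, 167) = 69472; 69300 is not s-gonal.
s = 8: P(8, 152) = 69008 and P(8, 153) = 69921; 69300 is not s-gonal.
s = 9: P(9, 141) = 69231 and P(9, 142) = 70219; 69300 is not s-gonal.
s = 10: P(10, 132) = 69300. ✓
Hits: s ∈ {10} → 1.

1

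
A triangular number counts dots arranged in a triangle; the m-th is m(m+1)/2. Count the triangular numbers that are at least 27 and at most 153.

The n-th triangular number is n(n+1)/2.
Smallest index with value ≥ 27: n = 7 (giving 28).
Largest index with value ≤ 153: n = 17 (giving 153).
Indices 7 through 17: 11 terms.

11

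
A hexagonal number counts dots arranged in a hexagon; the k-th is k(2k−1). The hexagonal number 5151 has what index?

Set n(2n−1) = 5151, giving 2n² − n − 5151 = 0.
The discriminant is 1 + 8·5151 = 41209, and √41209 = 203.
So n = (1 + 203) / 4 = 204/4 = 51.
Check: 51·(2·51 − 1) = 5151. ✓

51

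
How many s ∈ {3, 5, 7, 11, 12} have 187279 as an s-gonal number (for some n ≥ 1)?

s = 3: P(3, 611) = 186966 and P(3, 612) = 187578; 187279 is not s-gonal.
s = 5: P(5, 353) = 186737 and P(5, 354) = 187797; 187279 is not s-gonal.
s = 7: P(7, 274) = 187279. ✓
s = 11: P(11, 204) = 186558 and P(11, 205) = 188395; 187279 is not s-gonal.
s = 12: P(12, 193) = 185473 and P(12, 194) = 187404; 187279 is not s-gonal.
Hits: s ∈ {7} → 1.

1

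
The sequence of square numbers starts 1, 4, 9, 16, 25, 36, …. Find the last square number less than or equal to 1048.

Solve n² ≤ 1048 for integer n.
n = 32 gives 1024 ≤ 1048, while n = 33 gives 1089 > 1048; so the answer is 1024.

1024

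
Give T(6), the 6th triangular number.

The 6th triangular number is n(n+1)/2 with n = 6.
6·7/2 = 42/2 = 21.

21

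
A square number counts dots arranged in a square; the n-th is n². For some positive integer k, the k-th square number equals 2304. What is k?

48

We need n² = 2304, so n = √2304 = 48.
Check: 48² = 2304. ✓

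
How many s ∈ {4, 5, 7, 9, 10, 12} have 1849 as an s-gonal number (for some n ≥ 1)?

s = 4: P(4, 43) = 1849. ✓
s = 5: P(5, 35) = 1820 and P(5, 36) = 1926; 1849 is not s-gonal.
s = 7: P(7, 27) = 1782 and P(7, 28) = 1918; 1849 is not s-gonal.
s = 9: P(9, 23) = 1794 and P(9, 24) = 1956; 1849 is not s-gonal.
s = 10: P(10, 21) = 1701 and P(10, 22) = 1870; 1849 is not s-gonal.
s = 12: P(12, 19) = 1729 and P(12, 20) = 1920; 1849 is not s-gonal.
Hits: s ∈ {4} → 1.

1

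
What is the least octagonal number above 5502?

Solve n(3n−2) > 5502 for integer n.
The largest n with value ≤ 5502 is 43 (since 5461 ≤ 5502 < 5720), so the first above is n = 44, value 5720.

5720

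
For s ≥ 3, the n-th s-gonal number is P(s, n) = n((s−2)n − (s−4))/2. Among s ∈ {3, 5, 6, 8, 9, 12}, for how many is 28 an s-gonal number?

s = 3: P(3, 7) = 28. ✓
s = 5: P(5, 4) = 22 and P(5, 5) = 35; 28 is not s-gonal.
s = 6: P(6, 4) = 28. ✓
s = 8: P(8, 3) = 21 and P(8, 4) = 40; 28 is not s-gonal.
s = 9: P(9, 3) = 24 and P(9, 4) = 46; 28 is not s-gonal.
s = 12: P(12, 2) = 12 and P(12, 3) = 33; 28 is not s-gonal.
Hits: s ∈ {3, 6} → 2.

2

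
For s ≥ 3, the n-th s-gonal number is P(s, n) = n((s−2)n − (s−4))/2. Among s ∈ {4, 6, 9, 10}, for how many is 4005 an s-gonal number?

s = 4: P(4, 63) = 3969 and P(4, 64) = 4096; 4005 is not s-gonal.
s = 6: P(6, 45) = 4005. ✓
s = 9: P(9, 34) = 3961 and P(9, 35) = 4200; 4005 is not s-gonal.
s = 10: P(10, 32) = 4000 and P(10, 33) = 4257; 4005 is not s-gonal.
Hits: s ∈ {6} → 1.

1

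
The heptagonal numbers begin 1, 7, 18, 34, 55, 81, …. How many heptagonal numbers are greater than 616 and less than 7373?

The n-th heptagonal number is n(5n−3)/2.
Smallest index with value > 616: n = 17 (giving 697).
Largest index with value < 7373: n = 54 (giving 7209).
Indices 17 through 54: 38 terms.

38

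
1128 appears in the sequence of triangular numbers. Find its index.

Set n(n+1)/2 = 1128, giving n² + n − 2256 = 0.
So n = (-1 + 95) / 2 = 94/2 = 47.

47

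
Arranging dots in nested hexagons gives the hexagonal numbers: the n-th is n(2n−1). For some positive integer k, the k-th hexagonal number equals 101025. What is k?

225

Set n(2n−1) = 101025, giving 2n² − n − 101025 = 0.
The discriminant is 1 + 8·101025 = 808201, and √808201 = 899.
So n = (1 + 899) / 4 = 900/4 = 225.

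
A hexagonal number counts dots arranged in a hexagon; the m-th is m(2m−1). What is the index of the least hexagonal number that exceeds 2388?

35

Solve n(2n−1) > 2388 for integer n.
The largest n with value ≤ 2388 is 34 (since 2278 ≤ 2388 < 2415), so the first above is n = 35, value 2415.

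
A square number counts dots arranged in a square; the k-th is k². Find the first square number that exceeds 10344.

10404

Solve n² > 10344 for integer n.
The largest n with value ≤ 10344 is 101 (since 10201 ≤ 10344 < 10404), so the first above is n = 102, value 10404.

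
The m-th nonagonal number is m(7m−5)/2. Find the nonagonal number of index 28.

2674

The 28th nonagonal number is n(7n−5)/2 with n = 28.
28·(7·28 − 5)/2 = 28·191/2 = 2674.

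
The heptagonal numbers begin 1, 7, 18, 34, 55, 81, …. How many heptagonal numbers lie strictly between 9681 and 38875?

The n-th heptagonal number is n(5n−3)/2.
Smallest index with value > 9681: n = 63 (giving 9828).
Largest index with value < 38875: n = 124 (giving 38254).
Indices 63 through 124: 62 terms.

62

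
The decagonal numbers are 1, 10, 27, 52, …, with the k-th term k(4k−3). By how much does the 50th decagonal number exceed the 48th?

50·(4·50 − 3) = 9850 and 48·(4·48 − 3) = 9072.
Difference: 9850 − 9072 = 778.

778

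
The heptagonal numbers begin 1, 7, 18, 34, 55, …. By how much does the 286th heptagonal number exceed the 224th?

78957

286·(5·286 − 3)/2 = 204061 and 224·(5·224 − 3)/2 = 125104.
Difference: 204061 − 125104 = 78957.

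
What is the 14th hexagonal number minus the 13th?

53

Consecutive hexagonal numbers differ by 4n − 3: here 4·14 − 3 = 53.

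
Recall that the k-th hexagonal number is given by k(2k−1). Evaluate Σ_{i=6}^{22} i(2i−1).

Σ i(2i−1) = 2Σi² − Σi over i = 6..22.
Σi = 253 − 15 = 238 and Σi² = 3795 − 55 = 3740.
2·3740 − 1·238 = 7242.

7242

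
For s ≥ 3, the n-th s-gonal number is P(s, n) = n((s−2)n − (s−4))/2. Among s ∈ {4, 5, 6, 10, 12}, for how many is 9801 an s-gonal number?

s = 4: P(4, 99) = 9801. ✓
s = 5: P(5, 81) = 9801. ✓
s = 6: P(6, 70) = 9730 and P(6, 71) = 10011; 9801 is not s-gonal.
s = 10: P(10, 49) = 9457 and P(10, 50) = 9850; 9801 is not s-gonal.
s = 12: P(12, 44) = 9504 and P(12, 45) = 9945; 9801 is not s-gonal.
Hits: s ∈ {4, 5} → 2.

2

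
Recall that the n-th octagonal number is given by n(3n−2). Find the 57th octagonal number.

57·(3·57 − 2) = 57·169 = 9633.

9633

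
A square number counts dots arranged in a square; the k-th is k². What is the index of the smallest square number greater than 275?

17

Solve n² > 275 for integer n.
The largest n with value ≤ 275 is 16 (since 256 ≤ 275 < 289), so the first above is n = 17, value 289.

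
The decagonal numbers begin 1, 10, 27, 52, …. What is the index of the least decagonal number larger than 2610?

Solve n(4n−3) > 2610 for integer n.
The largest n with value ≤ 2610 is 25 (since 2425 ≤ 2610 < 2626), so the first above is n = 26, value 2626.

26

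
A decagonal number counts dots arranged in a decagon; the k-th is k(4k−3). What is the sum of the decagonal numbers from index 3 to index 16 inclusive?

Σ i(4i−3) = 4Σi² − 3Σi over i = 3..16.
Σi = 136 − 3 = 133 and Σi² = 1496 − 5 = 1491.
4·1491 − 3·133 = 5565.

5565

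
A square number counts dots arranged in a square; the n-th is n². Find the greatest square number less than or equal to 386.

361

Solve n² ≤ 386 for integer n.
n = 19 gives 361 ≤ 386, while n = 20 gives 400 > 386; so the answer is 361.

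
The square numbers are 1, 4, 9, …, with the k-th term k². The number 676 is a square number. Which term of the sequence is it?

We need n² = 676, so n = √676 = 26.
Check: 26² = 676. ✓

26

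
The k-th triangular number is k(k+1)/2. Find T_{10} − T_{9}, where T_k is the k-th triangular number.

10

Consecutive triangular numbers differ by n: T_{10} − T_{9} = 10.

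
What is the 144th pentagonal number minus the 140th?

144·(3·144 − 1)/2 = 31032 and 140·(3·140 − 1)/2 = 29330.
Difference: 31032 − 29330 = 1702.

1702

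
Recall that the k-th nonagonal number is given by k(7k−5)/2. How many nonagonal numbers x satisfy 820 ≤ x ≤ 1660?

7

The n-th nonagonal number is n(7n−5)/2.
Smallest index with value ≥ 820: n = 16 (giving 856).
Largest index with value ≤ 1660: n = 22 (giving 1639).
Indices 16 through 22: 7 terms.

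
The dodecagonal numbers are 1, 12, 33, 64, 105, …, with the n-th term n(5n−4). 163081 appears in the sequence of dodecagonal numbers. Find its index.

181

Set n(5n−4) = 163081, giving 5n² − 4n − 163081 = 0.
The discriminant is 16 + 20·163081 = 3261636, and √3261636 = 1806.
So n = (4 + 1806) / 10 = 1810/10 = 181.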